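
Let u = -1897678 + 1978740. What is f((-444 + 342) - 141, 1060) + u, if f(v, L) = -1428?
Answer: 79634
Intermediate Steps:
u = 81062
f((-444 + 342) - 141, 1060) + u = -1428 + 81062 = 79634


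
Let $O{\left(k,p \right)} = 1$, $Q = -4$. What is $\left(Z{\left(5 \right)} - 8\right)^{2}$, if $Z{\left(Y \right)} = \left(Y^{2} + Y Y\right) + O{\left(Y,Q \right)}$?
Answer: $1849$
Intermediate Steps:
$Z{\left(Y \right)} = 1 + 2 Y^{2}$ ($Z{\left(Y \right)} = \left(Y^{2} + Y Y\right) + 1 = \left(Y^{2} + Y^{2}\right) + 1 = 2 Y^{2} + 1 = 1 + 2 Y^{2}$)
$\left(Z{\left(5 \right)} - 8\right)^{2} = \left(\left(1 + 2 \cdot 5^{2}\right) - 8\right)^{2} = \left(\left(1 + 2 \cdot 25\right) - 8\right)^{2} = \left(\left(1 + 50\right) - 8\right)^{2} = \left(51 - 8\right)^{2} = 43^{2} = 1849$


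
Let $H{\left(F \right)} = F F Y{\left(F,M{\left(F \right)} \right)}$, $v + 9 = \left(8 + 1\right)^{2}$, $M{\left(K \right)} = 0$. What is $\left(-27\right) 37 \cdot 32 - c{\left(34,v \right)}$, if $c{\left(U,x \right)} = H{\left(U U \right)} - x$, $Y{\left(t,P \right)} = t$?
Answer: $-1544836312$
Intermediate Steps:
$v = 72$ ($v = -9 + \left(8 + 1\right)^{2} = -9 + 9^{2} = -9 + 81 = 72$)
$H{\left(F \right)} = F^{3}$ ($H{\left(F \right)} = F F F = F^{2} F = F^{3}$)
$c{\left(U,x \right)} = U^{6} - x$ ($c{\left(U,x \right)} = \left(U U\right)^{3} - x = \left(U^{2}\right)^{3} - x = U^{6} - x$)
$\left(-27\right) 37 \cdot 32 - c{\left(34,v \right)} = \left(-27\right) 37 \cdot 32 - \left(34^{6} - 72\right) = \left(-999\right) 32 - \left(1544804416 - 72\right) = -31968 - 1544804344 = -1544836312$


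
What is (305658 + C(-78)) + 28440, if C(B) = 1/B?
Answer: 26059643/78 ≈ 3.3410e+5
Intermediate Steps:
(305658 + C(-78)) + 28440 = (305658 + 1/(-78)) + 28440 = (305658 - 1/78) + 28440 = 23841323/78 + 28440 = 26059643/78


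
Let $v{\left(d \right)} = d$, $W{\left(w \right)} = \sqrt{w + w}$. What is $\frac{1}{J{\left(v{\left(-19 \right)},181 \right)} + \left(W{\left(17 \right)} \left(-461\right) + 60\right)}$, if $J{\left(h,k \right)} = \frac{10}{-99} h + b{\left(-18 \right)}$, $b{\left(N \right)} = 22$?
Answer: $- \frac{411246}{35375100025} - \frac{4518261 \sqrt{34}}{70750200050} \approx -0.000384$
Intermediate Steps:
$W{\left(w \right)} = \sqrt{2} \sqrt{w}$ ($W{\left(w \right)} = \sqrt{2 w} = \sqrt{2} \sqrt{w}$)
$J{\left(h,k \right)} = 22 - \frac{10 h}{99}$ ($J{\left(h,k \right)} = \frac{10}{-99} h + 22 = 10 \left(- \frac{1}{99}\right) h + 22 = - \frac{10 h}{99} + 22 = 22 - \frac{10 h}{99}$)
$\frac{1}{J{\left(v{\left(-19 \right)},181 \right)} + \left(W{\left(17 \right)} \left(-461\right) + 60\right)} = \frac{1}{\left(22 - - \frac{190}{99}\right) + \left(\sqrt{2} \sqrt{17} \left(-461\right) + 60\right)} = \frac{1}{\left(22 + \frac{190}{99}\right) + \left(\sqrt{34} \left(-461\right) + 60\right)} = \frac{1}{\frac{2368}{99} + \left(- 461 \sqrt{34} + 60\right)} = \frac{1}{\frac{2368}{99} + \left(60 - 461 \sqrt{34}\right)} = \frac{1}{\frac{8308}{99} - 461 \sqrt{34}}$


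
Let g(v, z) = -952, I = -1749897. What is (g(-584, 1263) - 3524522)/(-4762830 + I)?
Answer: 1175158/2170909 ≈ 0.54132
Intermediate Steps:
(g(-584, 1263) - 3524522)/(-4762830 + I) = (-952 - 3524522)/(-4762830 - 1749897) = -3525474/(-6512727) = -3525474*(-1/6512727) = 1175158/2170909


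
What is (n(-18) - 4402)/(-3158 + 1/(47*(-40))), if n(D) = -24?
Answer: 8320880/5937041 ≈ 1.4015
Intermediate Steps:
(n(-18) - 4402)/(-3158 + 1/(47*(-40))) = (-24 - 4402)/(-3158 + 1/(47*(-40))) = -4426/(-3158 + 1/(-1880)) = -4426/(-3158 - 1/1880) = -4426/(-5937041/1880) = -4426*(-1880/5937041) = 8320880/5937041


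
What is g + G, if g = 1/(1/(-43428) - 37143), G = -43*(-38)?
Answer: 2635717455542/1613046205 ≈ 1634.0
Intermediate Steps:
G = 1634
g = -43428/1613046205 (g = 1/(-1/43428 - 37143) = 1/(-1613046205/43428) = -43428/1613046205 ≈ -2.6923e-5)
g + G = -43428/1613046205 + 1634 = 2635717455542/1613046205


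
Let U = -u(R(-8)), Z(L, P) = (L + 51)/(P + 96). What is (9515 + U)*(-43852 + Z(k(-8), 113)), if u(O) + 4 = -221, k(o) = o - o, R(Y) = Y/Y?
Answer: -89267265580/209 ≈ -4.2712e+8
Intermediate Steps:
R(Y) = 1
k(o) = 0
Z(L, P) = (51 + L)/(96 + P)
u(O) = -225 (u(O) = -4 - 221 = -225)
U = 225 (U = -1*(-225) = 225)
(9515 + U)*(-43852 + Z(k(-8), 113)) = (9515 + 225)*(-43852 + (51 + 0)/(96 + 113)) = 9740*(-43852 + 51/209) = 9740*(-9165017/209) = -89267265580/209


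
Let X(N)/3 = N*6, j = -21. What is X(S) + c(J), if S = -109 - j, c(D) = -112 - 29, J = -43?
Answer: -1725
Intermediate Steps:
c(D) = -141
S = -88 (S = -109 - 1*(-21) = -109 + 21 = -88)
X(N) = 18*N (X(N) = 3*(N*6) = 3*(6*N) = 18*N)
X(S) + c(J) = 18*(-88) - 141 = -1584 - 141 = -1725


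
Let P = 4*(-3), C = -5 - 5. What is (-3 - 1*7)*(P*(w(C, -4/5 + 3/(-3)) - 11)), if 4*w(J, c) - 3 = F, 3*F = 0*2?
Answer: -1230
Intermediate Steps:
C = -10
P = -12
F = 0 (F = (0*2)/3 = (⅓)*0 = 0)
w(J, c) = ¾ (w(J, c) = ¾ + (¼)*0 = ¾ + 0 = ¾)
(-3 - 1*7)*(P*(w(C, -4/5 + 3/(-3)) - 11)) = (-3 - 1*7)*(-12*(¾ - 11)) = (-3 - 7)*(-12*(-41/4)) = -10*123 = -1230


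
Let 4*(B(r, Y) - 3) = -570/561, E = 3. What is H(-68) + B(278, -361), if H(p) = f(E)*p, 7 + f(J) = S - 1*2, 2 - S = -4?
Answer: 77323/374 ≈ 206.75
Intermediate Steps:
S = 6 (S = 2 - 1*(-4) = 2 + 4 = 6)
f(J) = -3 (f(J) = -7 + (6 - 1*2) = -7 + (6 - 2) = -7 + 4 = -3)
H(p) = -3*p
B(r, Y) = 1027/374 (B(r, Y) = 3 + (-570/561)/4 = 3 + (-570*1/561)/4 = 3 + (¼)*(-190/187) = 3 - 95/374 = 1027/374)
H(-68) + B(278, -361) = -3*(-68) + 1027/374 = 204 + 1027/374 = 77323/374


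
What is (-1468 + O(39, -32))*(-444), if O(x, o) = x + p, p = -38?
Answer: 651348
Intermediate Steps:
O(x, o) = -38 + x (O(x, o) = x - 38 = -38 + x)
(-1468 + O(39, -32))*(-444) = (-1468 + (-38 + 39))*(-444) = (-1468 + 1)*(-444) = -1467*(-444) = 651348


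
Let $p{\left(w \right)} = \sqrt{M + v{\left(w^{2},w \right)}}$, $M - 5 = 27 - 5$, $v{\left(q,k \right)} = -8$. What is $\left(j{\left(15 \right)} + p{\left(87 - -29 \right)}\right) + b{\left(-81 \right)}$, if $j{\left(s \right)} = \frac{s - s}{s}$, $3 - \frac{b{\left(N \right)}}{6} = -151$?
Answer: $924 + \sqrt{19} \approx 928.36$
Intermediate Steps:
$M = 27$ ($M = 5 + \left(27 - 5\right) = 5 + 22 = 27$)
$p{\left(w \right)} = \sqrt{19}$ ($p{\left(w \right)} = \sqrt{27 - 8} = \sqrt{19}$)
$b{\left(N \right)} = 924$ ($b{\left(N \right)} = 18 - -906 = 18 + 906 = 924$)
$j{\left(s \right)} = 0$ ($j{\left(s \right)} = \frac{0}{s} = 0$)
$\left(j{\left(15 \right)} + p{\left(87 - -29 \right)}\right) + b{\left(-81 \right)} = \left(0 + \sqrt{19}\right) + 924 = \sqrt{19} + 924 = 924 + \sqrt{19}$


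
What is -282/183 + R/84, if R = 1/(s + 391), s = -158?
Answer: -1839707/1193892 ≈ -1.5409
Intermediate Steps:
R = 1/233 (R = 1/(-158 + 391) = 1/233 ≈ 0.0042918)
-282/183 + R/84 = -282/183 + (1/233)/84 = -282*1/183 + (1/233)*(1/84) = -94/61 + 1/19572 = -1839707/1193892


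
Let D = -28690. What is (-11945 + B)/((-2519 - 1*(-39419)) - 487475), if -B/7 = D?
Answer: -37777/90115 ≈ -0.41921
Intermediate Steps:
B = 200830 (B = -7*(-28690) = 200830)
(-11945 + B)/((-2519 - 1*(-39419)) - 487475) = (-11945 + 200830)/((-2519 - 1*(-39419)) - 487475) = 188885/((-2519 + 39419) - 487475) = 188885/(36900 - 487475) = 188885/(-450575) = 188885*(-1/450575) = -37777/90115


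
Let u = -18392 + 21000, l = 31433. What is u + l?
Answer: 34041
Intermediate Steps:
u = 2608
u + l = 2608 + 31433 = 34041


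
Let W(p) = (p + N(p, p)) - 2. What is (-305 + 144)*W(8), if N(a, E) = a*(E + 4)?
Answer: -16422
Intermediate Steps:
N(a, E) = a*(4 + E)
W(p) = -2 + p + p*(4 + p) (W(p) = (p + p*(4 + p)) - 2 = -2 + p + p*(4 + p))
(-305 + 144)*W(8) = (-305 + 144)*(-2 + 8 + 8*(4 + 8)) = -161*(-2 + 8 + 8*12) = -161*(-2 + 8 + 96) = -161*102 = -16422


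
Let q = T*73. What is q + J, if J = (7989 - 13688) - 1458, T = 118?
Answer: 1457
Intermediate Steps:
J = -7157 (J = -5699 - 1458 = -7157)
q = 8614 (q = 118*73 = 8614)
q + J = 8614 - 7157 = 1457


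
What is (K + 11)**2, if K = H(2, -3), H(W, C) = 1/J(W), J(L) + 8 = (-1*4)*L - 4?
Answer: 47961/400 ≈ 119.90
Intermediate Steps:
J(L) = -12 - 4*L (J(L) = -8 + ((-1*4)*L - 4) = -8 + (-4*L - 4) = -8 + (-4 - 4*L) = -12 - 4*L)
H(W, C) = 1/(-12 - 4*W)
K = -1/20 (K = -1/(12 + 4*2) = -1/(12 + 8) = -1/20 ≈ -0.050000)
(K + 11)**2 = (-1/20 + 11)**2 = (219/20)**2 = 47961/400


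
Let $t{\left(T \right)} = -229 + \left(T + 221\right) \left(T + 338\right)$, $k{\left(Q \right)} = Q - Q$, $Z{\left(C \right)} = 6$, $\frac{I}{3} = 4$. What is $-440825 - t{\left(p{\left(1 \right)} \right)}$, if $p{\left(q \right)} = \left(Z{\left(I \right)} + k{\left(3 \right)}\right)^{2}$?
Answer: $-536714$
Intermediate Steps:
$I = 12$ ($I = 3 \cdot 4 = 12$)
$k{\left(Q \right)} = 0$
$p{\left(q \right)} = 36$ ($p{\left(q \right)} = \left(6 + 0\right)^{2} = 6^{2} = 36$)
$t{\left(T \right)} = -229 + \left(221 + T\right) \left(338 + T\right)$
$-440825 - t{\left(p{\left(1 \right)} \right)} = -440825 - \left(74469 + 36^{2} + 559 \cdot 36\right) = -440825 - \left(74469 + 1296 + 20124\right) = -440825 - 95889 = -536714$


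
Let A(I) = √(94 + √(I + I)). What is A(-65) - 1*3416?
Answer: -3416 + √(94 + I*√130) ≈ -3406.3 + 0.58693*I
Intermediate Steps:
A(I) = √(94 + √2*√I) (A(I) = √(94 + √(2*I)) = √(94 + √2*√I))
A(-65) - 1*3416 = √(94 + √2*√(-65)) - 1*3416 = √(94 + √2*(I*√65)) - 3416 = √(94 + I*√130) - 3416 = -3416 + √(94 + I*√130)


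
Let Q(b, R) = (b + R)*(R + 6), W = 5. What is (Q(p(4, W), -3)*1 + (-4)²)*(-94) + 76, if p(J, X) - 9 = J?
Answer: -4248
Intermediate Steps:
p(J, X) = 9 + J
Q(b, R) = (6 + R)*(R + b) (Q(b, R) = (R + b)*(6 + R) = (6 + R)*(R + b))
(Q(p(4, W), -3)*1 + (-4)²)*(-94) + 76 = (((-3)² + 6*(-3) + 6*(9 + 4) - 3*(9 + 4))*1 + (-4)²)*(-94) + 76 = ((9 - 18 + 6*13 - 3*13)*1 + 16)*(-94) + 76 = ((9 - 18 + 78 - 39)*1 + 16)*(-94) + 76 = (30*1 + 16)*(-94) + 76 = (30 + 16)*(-94) + 76 = 46*(-94) + 76 = -4324 + 76 = -4248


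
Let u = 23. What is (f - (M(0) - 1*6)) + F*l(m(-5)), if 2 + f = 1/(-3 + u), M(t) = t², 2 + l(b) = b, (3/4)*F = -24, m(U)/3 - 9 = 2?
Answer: -19759/20 ≈ -987.95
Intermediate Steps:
m(U) = 33 (m(U) = 27 + 3*2 = 27 + 6 = 33)
F = -32 (F = (4/3)*(-24) = -32)
l(b) = -2 + b
f = -39/20 (f = -2 + 1/(-3 + 23) = -2 + 1/20 = -39/20 ≈ -1.9500)
(f - (M(0) - 1*6)) + F*l(m(-5)) = (-39/20 - (0² - 1*6)) - 32*(-2 + 33) = (-39/20 - (0 - 6)) - 32*31 = (-39/20 - 1*(-6)) - 992 = (-39/20 + 6) - 992 = 81/20 - 992 = -19759/20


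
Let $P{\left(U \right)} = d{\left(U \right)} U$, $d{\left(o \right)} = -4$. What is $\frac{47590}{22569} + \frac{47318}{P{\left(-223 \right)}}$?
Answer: $\frac{555185111}{10065774} \approx 55.156$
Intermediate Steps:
$P{\left(U \right)} = - 4 U$
$\frac{47590}{22569} + \frac{47318}{P{\left(-223 \right)}} = \frac{47590}{22569} + \frac{47318}{\left(-4\right) \left(-223\right)} = 47590 \cdot \frac{1}{22569} + \frac{47318}{892} = \frac{47590}{22569} + 47318 \cdot \frac{1}{892} = \frac{47590}{22569} + \frac{23659}{446} = \frac{555185111}{10065774}$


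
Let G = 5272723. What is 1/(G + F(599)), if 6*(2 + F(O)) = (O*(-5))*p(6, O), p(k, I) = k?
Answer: 1/5269726 ≈ 1.8976e-7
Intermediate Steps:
F(O) = -2 - 5*O (F(O) = -2 + ((O*(-5))*6)/6 = -2 + (-5*O*6)/6 = -2 + (-30*O)/6 = -2 - 5*O)
1/(G + F(599)) = 1/(5272723 + (-2 - 5*599)) = 1/(5272723 + (-2 - 2995)) = 1/(5272723 - 2997) = 1/5269726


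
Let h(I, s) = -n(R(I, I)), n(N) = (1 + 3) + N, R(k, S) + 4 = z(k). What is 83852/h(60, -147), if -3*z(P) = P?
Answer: 20963/5 ≈ 4192.6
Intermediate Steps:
z(P) = -P/3
R(k, S) = -4 - k/3
n(N) = 4 + N
h(I, s) = I/3 (h(I, s) = -(4 + (-4 - I/3)) = -(-1)*I/3 = I/3)
83852/h(60, -147) = 83852/(((1/3)*60)) = 83852/20 = 83852*(1/20) = 20963/5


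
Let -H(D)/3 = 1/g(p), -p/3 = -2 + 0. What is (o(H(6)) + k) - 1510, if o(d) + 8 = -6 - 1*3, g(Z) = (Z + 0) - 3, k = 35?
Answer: -1492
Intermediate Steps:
p = 6 (p = -3*(-2 + 0) = -3*(-2) = 6)
g(Z) = -3 + Z (g(Z) = Z - 3 = -3 + Z)
H(D) = -1 (H(D) = -3/(-3 + 6) = -3/3 = -3*1/3 = -1)
o(d) = -17 (o(d) = -8 + (-6 - 1*3) = -8 + (-6 - 3) = -8 - 9 = -17)
(o(H(6)) + k) - 1510 = (-17 + 35) - 1510 = 18 - 1510 = -1492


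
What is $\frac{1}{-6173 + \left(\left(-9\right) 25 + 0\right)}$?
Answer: $- \frac{1}{6398} \approx -0.0001563$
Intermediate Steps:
$\frac{1}{-6173 + \left(\left(-9\right) 25 + 0\right)} = \frac{1}{-6173 + \left(-225 + 0\right)} = \frac{1}{-6173 - 225} = \frac{1}{-6398} = - \frac{1}{6398}$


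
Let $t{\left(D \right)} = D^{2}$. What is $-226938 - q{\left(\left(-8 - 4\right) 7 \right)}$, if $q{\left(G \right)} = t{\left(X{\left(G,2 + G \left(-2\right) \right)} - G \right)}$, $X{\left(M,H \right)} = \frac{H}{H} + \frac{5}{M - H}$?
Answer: $- \frac{15107044233}{64516} \approx -2.3416 \cdot 10^{5}$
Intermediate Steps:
$X{\left(M,H \right)} = 1 + \frac{5}{M - H}$
$q{\left(G \right)} = \left(- G + \frac{-3 - 3 G}{2 - 3 G}\right)^{2}$ ($q{\left(G \right)} = \left(\frac{-5 + \left(2 + G \left(-2\right)\right) - G}{\left(2 + G \left(-2\right)\right) - G} - G\right)^{2} = \left(\frac{-5 - \left(-2 + 2 G\right) - G}{\left(2 - 2 G\right) - G} - G\right)^{2} = \left(\frac{-3 - 3 G}{2 - 3 G} - G\right)^{2} = \left(- G + \frac{-3 - 3 G}{2 - 3 G}\right)^{2}$)
$-226938 - q{\left(\left(-8 - 4\right) 7 \right)} = -226938 - \frac{\left(-3 - 5 \left(-8 - 4\right) 7 + 3 \left(\left(-8 - 4\right) 7\right)^{2}\right)^{2}}{\left(-2 + 3 \left(-8 - 4\right) 7\right)^{2}} = -226938 - \frac{\left(-3 - 5 \left(\left(-12\right) 7\right) + 3 \left(\left(-12\right) 7\right)^{2}\right)^{2}}{\left(-2 + 3 \left(\left(-12\right) 7\right)\right)^{2}} = -226938 - \frac{\left(-3 - -420 + 3 \left(-84\right)^{2}\right)^{2}}{\left(-2 + 3 \left(-84\right)\right)^{2}} = -226938 - \frac{\left(-3 + 420 + 3 \cdot 7056\right)^{2}}{\left(-2 - 252\right)^{2}} = -226938 - \frac{\left(-3 + 420 + 21168\right)^{2}}{64516} = -226938 - \frac{21585^{2}}{64516} = -226938 - \frac{1}{64516} \cdot 465912225 = -226938 - \frac{465912225}{64516} = - \frac{15107044233}{64516}$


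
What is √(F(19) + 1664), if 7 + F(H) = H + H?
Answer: √1695 ≈ 41.170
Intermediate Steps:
F(H) = -7 + 2*H (F(H) = -7 + (H + H) = -7 + 2*H)
√(F(19) + 1664) = √((-7 + 2*19) + 1664) = √((-7 + 38) + 1664) = √(31 + 1664) = √1695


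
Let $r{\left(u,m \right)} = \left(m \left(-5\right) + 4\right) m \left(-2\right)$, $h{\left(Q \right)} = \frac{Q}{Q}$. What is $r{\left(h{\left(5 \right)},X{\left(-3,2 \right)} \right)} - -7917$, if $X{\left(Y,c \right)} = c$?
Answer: $7941$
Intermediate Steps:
$h{\left(Q \right)} = 1$
$r{\left(u,m \right)} = - 2 m \left(4 - 5 m\right)$ ($r{\left(u,m \right)} = \left(- 5 m + 4\right) m \left(-2\right) = \left(4 - 5 m\right) m \left(-2\right) = m \left(4 - 5 m\right) \left(-2\right) = - 2 m \left(4 - 5 m\right)$)
$r{\left(h{\left(5 \right)},X{\left(-3,2 \right)} \right)} - -7917 = 2 \cdot 2 \left(-4 + 5 \cdot 2\right) - -7917 = 2 \cdot 2 \left(-4 + 10\right) + 7917 = 2 \cdot 2 \cdot 6 + 7917 = 24 + 7917 = 7941$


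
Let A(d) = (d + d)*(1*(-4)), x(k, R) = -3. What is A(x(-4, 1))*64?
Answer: 1536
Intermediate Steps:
A(d) = -8*d (A(d) = (2*d)*(-4) = -8*d)
A(x(-4, 1))*64 = -8*(-3)*64 = 24*64 = 1536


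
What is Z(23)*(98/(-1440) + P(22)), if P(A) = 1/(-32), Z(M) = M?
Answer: -3289/1440 ≈ -2.2840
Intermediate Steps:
P(A) = -1/32
Z(23)*(98/(-1440) + P(22)) = 23*(98/(-1440) - 1/32) = 23*(98*(-1/1440) - 1/32) = 23*(-49/720 - 1/32) = 23*(-143/1440) = -3289/1440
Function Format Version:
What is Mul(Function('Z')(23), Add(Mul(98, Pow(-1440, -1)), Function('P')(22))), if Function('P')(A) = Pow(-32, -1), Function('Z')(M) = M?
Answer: Rational(-3289, 1440) ≈ -2.2840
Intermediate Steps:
Function('P')(A) = Rational(-1, 32)
Mul(Function('Z')(23), Add(Mul(98, Pow(-1440, -1)), Function('P')(22))) = Mul(23, Add(Mul(98, Pow(-1440, -1)), Rational(-1, 32))) = Mul(23, Add(Mul(98, Rational(-1, 1440)), Rational(-1, 32))) = Mul(23, Add(Rational(-49, 720), Rational(-1, 32))) = Mul(23, Rational(-143, 1440)) = Rational(-3289, 1440)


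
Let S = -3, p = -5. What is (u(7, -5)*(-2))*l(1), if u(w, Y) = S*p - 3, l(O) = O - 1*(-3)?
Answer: -96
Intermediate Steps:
l(O) = 3 + O (l(O) = O + 3 = 3 + O)
u(w, Y) = 12 (u(w, Y) = -3*(-5) - 3 = 15 - 3 = 12)
(u(7, -5)*(-2))*l(1) = (12*(-2))*(3 + 1) = -24*4 = -96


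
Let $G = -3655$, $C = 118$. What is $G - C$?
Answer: $-3773$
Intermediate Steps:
$G - C = -3655 - 118 = -3773$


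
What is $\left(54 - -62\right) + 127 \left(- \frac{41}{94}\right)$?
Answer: $\frac{5697}{94} \approx 60.606$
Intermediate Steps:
$\left(54 - -62\right) + 127 \left(- \frac{41}{94}\right) = \left(54 + 62\right) + 127 \left(\left(-41\right) \frac{1}{94}\right) = 116 + 127 \left(- \frac{41}{94}\right) = 116 - \frac{5207}{94} = \frac{5697}{94}$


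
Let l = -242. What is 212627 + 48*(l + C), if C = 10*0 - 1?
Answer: 200963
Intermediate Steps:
C = -1 (C = 0 - 1 = -1)
212627 + 48*(l + C) = 212627 + 48*(-242 - 1) = 212627 + 48*(-243) = 212627 - 11664 = 200963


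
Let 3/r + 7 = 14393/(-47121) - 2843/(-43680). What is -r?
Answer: 2058245280/4967479399 ≈ 0.41434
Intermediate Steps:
r = -2058245280/4967479399 (r = 3/(-7 + (14393/(-47121) - 2843/(-43680))) = 3/(-7 + (14393*(-1/47121) - 2843*(-1/43680))) = 3/(-7 + (-14393/47121 + 2843/43680)) = 3/(-7 - 164907079/686081760) = 3/(-4967479399/686081760) = 3*(-686081760/4967479399) = -2058245280/4967479399 ≈ -0.41434)
-r = -1*(-2058245280/4967479399) = 2058245280/4967479399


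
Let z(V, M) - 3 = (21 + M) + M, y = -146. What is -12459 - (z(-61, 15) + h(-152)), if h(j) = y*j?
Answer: -34705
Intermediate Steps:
z(V, M) = 24 + 2*M (z(V, M) = 3 + ((21 + M) + M) = 3 + (21 + 2*M) = 24 + 2*M)
h(j) = -146*j
-12459 - (z(-61, 15) + h(-152)) = -12459 - ((24 + 2*15) - 146*(-152)) = -12459 - ((24 + 30) + 22192) = -12459 - (54 + 22192) = -12459 - 1*22246 = -12459 - 22246 = -34705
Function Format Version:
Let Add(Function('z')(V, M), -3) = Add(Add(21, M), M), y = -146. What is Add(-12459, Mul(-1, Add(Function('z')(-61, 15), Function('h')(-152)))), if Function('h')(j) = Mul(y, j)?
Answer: -34705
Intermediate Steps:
Function('z')(V, M) = Add(24, Mul(2, M)) (Function('z')(V, M) = Add(3, Add(Add(21, M), M)) = Add(3, Add(21, Mul(2, M))) = Add(24, Mul(2, M)))
Function('h')(j) = Mul(-146, j)
Add(-12459, Mul(-1, Add(Function('z')(-61, 15), Function('h')(-152)))) = Add(-12459, Mul(-1, Add(Add(24, Mul(2, 15)), Mul(-146, -152)))) = Add(-12459, Mul(-1, Add(Add(24, 30), 22192))) = Add(-12459, Mul(-1, Add(54, 22192))) = Add(-12459, Mul(-1, 22246)) = Add(-12459, -22246) = -34705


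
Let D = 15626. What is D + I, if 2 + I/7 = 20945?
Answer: 162227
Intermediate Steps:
I = 146601 (I = -14 + 7*20945 = -14 + 146615 = 146601)
D + I = 15626 + 146601 = 162227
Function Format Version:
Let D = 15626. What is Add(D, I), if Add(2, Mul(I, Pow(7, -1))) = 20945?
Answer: 162227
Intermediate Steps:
I = 146601 (I = Add(-14, Mul(7, 20945)) = Add(-14, 146615) = 146601)
Add(D, I) = Add(15626, 146601) = 162227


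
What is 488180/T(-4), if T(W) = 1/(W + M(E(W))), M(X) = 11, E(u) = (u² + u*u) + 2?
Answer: 3417260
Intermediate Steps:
E(u) = 2 + 2*u² (E(u) = (u² + u²) + 2 = 2*u² + 2 = 2 + 2*u²)
T(W) = 1/(11 + W) (T(W) = 1/(W + 11) = 1/(11 + W))
488180/T(-4) = 488180/(1/(11 - 4)) = 488180/(1/7) = 488180/(⅐) = 488180*7 = 3417260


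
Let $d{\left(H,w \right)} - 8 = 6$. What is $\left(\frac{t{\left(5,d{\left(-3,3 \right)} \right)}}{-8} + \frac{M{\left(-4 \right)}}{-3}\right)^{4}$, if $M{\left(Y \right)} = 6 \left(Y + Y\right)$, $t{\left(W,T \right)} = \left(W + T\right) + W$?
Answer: $28561$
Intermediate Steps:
$d{\left(H,w \right)} = 14$ ($d{\left(H,w \right)} = 8 + 6 = 14$)
$t{\left(W,T \right)} = T + 2 W$ ($t{\left(W,T \right)} = \left(T + W\right) + W = T + 2 W$)
$M{\left(Y \right)} = 12 Y$ ($M{\left(Y \right)} = 6 \cdot 2 Y = 12 Y$)
$\left(\frac{t{\left(5,d{\left(-3,3 \right)} \right)}}{-8} + \frac{M{\left(-4 \right)}}{-3}\right)^{4} = \left(\frac{14 + 2 \cdot 5}{-8} + \frac{12 \left(-4\right)}{-3}\right)^{4} = \left(\left(14 + 10\right) \left(- \frac{1}{8}\right) - -16\right)^{4} = \left(24 \left(- \frac{1}{8}\right) + 16\right)^{4} = \left(-3 + 16\right)^{4} = 13^{4} = 28561$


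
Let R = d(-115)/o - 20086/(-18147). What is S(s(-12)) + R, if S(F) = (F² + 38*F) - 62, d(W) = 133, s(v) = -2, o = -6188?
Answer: -2132209801/16041948 ≈ -132.91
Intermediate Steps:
S(F) = -62 + F² + 38*F
R = 17411231/16041948 (R = 133/(-6188) - 20086/(-18147) = 133*(-1/6188) - 20086*(-1/18147) = -19/884 + 20086/18147 = 17411231/16041948 ≈ 1.0854)
S(s(-12)) + R = (-62 + (-2)² + 38*(-2)) + 17411231/16041948 = (-62 + 4 - 76) + 17411231/16041948 = -134 + 17411231/16041948 = -2132209801/16041948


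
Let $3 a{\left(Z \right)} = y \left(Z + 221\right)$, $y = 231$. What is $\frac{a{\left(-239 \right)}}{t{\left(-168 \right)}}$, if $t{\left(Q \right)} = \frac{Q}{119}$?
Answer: $\frac{3927}{4} \approx 981.75$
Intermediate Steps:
$t{\left(Q \right)} = \frac{Q}{119}$ ($t{\left(Q \right)} = Q \frac{1}{119} = \frac{Q}{119}$)
$a{\left(Z \right)} = 17017 + 77 Z$ ($a{\left(Z \right)} = \frac{231 \left(Z + 221\right)}{3} = \frac{231 \left(221 + Z\right)}{3} = \frac{51051 + 231 Z}{3} = 17017 + 77 Z$)
$\frac{a{\left(-239 \right)}}{t{\left(-168 \right)}} = \frac{17017 + 77 \left(-239\right)}{\frac{1}{119} \left(-168\right)} = \frac{17017 - 18403}{- \frac{24}{17}} = \left(-1386\right) \left(- \frac{17}{24}\right) = \frac{3927}{4}$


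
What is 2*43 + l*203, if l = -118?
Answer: -23868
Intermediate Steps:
2*43 + l*203 = 2*43 - 118*203 = 86 - 23954 = -23868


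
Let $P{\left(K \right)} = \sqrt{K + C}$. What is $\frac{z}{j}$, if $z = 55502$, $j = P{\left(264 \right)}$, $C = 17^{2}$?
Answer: $\frac{55502 \sqrt{553}}{553} \approx 2360.2$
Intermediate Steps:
$C = 289$
$P{\left(K \right)} = \sqrt{289 + K}$ ($P{\left(K \right)} = \sqrt{K + 289} = \sqrt{289 + K}$)
$j = \sqrt{553}$ ($j = \sqrt{289 + 264} = \sqrt{553} \approx 23.516$)
$\frac{z}{j} = \frac{55502}{\sqrt{553}} = 55502 \frac{\sqrt{553}}{553} = \frac{55502 \sqrt{553}}{553}$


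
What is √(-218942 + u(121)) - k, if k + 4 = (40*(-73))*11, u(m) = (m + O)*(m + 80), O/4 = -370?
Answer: 32124 + I*√492101 ≈ 32124.0 + 701.5*I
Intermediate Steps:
O = -1480 (O = 4*(-370) = -1480)
u(m) = (-1480 + m)*(80 + m) (u(m) = (m - 1480)*(m + 80) = (-1480 + m)*(80 + m))
k = -32124 (k = -4 + (40*(-73))*11 = -4 - 2920*11 = -4 - 32120 = -32124)
√(-218942 + u(121)) - k = √(-218942 + (-118400 + 121² - 1400*121)) - 1*(-32124) = √(-218942 + (-118400 + 14641 - 169400)) + 32124 = √(-218942 - 273159) + 32124 = √(-492101) + 32124 = I*√492101 + 32124 = 32124 + I*√492101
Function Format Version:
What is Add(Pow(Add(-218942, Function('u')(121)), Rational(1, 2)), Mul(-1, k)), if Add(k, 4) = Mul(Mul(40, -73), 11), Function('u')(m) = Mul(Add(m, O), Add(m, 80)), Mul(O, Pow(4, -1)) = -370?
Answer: Add(32124, Mul(I, Pow(492101, Rational(1, 2)))) ≈ Add(32124., Mul(701.50, I))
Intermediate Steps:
O = -1480 (O = Mul(4, -370) = -1480)
Function('u')(m) = Mul(Add(-1480, m), Add(80, m)) (Function('u')(m) = Mul(Add(m, -1480), Add(m, 80)) = Mul(Add(-1480, m), Add(80, m)))
k = -32124 (k = Add(-4, Mul(Mul(40, -73), 11)) = Add(-4, Mul(-2920, 11)) = Add(-4, -32120) = -32124)
Add(Pow(Add(-218942, Function('u')(121)), Rational(1, 2)), Mul(-1, k)) = Add(Pow(Add(-218942, Add(-118400, Pow(121, 2), Mul(-1400, 121))), Rational(1, 2)), Mul(-1, -32124)) = Add(Pow(Add(-218942, Add(-118400, 14641, -169400)), Rational(1, 2)), 32124) = Add(Pow(Add(-218942, -273159), Rational(1, 2)), 32124) = Add(Pow(-492101, Rational(1, 2)), 32124) = Add(Mul(I, Pow(492101, Rational(1, 2))), 32124) = Add(32124, Mul(I, Pow(492101, Rational(1, 2))))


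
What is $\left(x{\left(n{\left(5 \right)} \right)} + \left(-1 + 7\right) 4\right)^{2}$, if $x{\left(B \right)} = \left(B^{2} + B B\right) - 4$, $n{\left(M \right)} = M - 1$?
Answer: $2704$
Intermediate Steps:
$n{\left(M \right)} = -1 + M$ ($n{\left(M \right)} = M - 1 = -1 + M$)
$x{\left(B \right)} = -4 + 2 B^{2}$ ($x{\left(B \right)} = \left(B^{2} + B^{2}\right) - 4 = 2 B^{2} - 4 = -4 + 2 B^{2}$)
$\left(x{\left(n{\left(5 \right)} \right)} + \left(-1 + 7\right) 4\right)^{2} = \left(\left(-4 + 2 \left(-1 + 5\right)^{2}\right) + \left(-1 + 7\right) 4\right)^{2} = \left(\left(-4 + 2 \cdot 4^{2}\right) + 6 \cdot 4\right)^{2} = \left(\left(-4 + 2 \cdot 16\right) + 24\right)^{2} = \left(\left(-4 + 32\right) + 24\right)^{2} = \left(28 + 24\right)^{2} = 52^{2} = 2704$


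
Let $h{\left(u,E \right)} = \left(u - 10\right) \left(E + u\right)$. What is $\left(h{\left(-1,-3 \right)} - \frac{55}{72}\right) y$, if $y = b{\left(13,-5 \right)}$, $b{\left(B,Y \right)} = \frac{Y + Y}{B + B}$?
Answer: $- \frac{15565}{936} \approx -16.629$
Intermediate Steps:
$b{\left(B,Y \right)} = \frac{Y}{B}$ ($b{\left(B,Y \right)} = \frac{2 Y}{2 B} = 2 Y \frac{1}{2 B} = \frac{Y}{B}$)
$h{\left(u,E \right)} = \left(-10 + u\right) \left(E + u\right)$
$y = - \frac{5}{13} \approx -0.38462$
$\left(h{\left(-1,-3 \right)} - \frac{55}{72}\right) y = \left(\left(\left(-1\right)^{2} - -30 - -10 - -3\right) - \frac{55}{72}\right) \left(- \frac{5}{13}\right) = \left(\left(1 + 30 + 10 + 3\right) - \frac{55}{72}\right) \left(- \frac{5}{13}\right) = \left(44 - \frac{55}{72}\right) \left(- \frac{5}{13}\right) = \frac{3113}{72} \left(- \frac{5}{13}\right) = - \frac{15565}{936}$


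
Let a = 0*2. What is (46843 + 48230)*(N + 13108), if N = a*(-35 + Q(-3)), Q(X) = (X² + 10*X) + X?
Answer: 1246216884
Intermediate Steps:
Q(X) = X² + 11*X
a = 0
N = 0 (N = 0*(-35 - 3*(11 - 3)) = 0*(-35 - 3*8) = 0*(-35 - 24) = 0*(-59) = 0)
(46843 + 48230)*(N + 13108) = (46843 + 48230)*(0 + 13108) = 95073*13108 = 1246216884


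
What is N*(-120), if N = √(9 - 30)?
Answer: -120*I*√21 ≈ -549.91*I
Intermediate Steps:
N = I*√21 (N = √(-21) = I*√21 ≈ 4.5826*I)
N*(-120) = (I*√21)*(-120) = -120*I*√21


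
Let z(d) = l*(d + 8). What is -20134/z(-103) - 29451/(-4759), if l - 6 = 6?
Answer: 64695923/2712630 ≈ 23.850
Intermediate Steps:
l = 12 (l = 6 + 6 = 12)
z(d) = 96 + 12*d (z(d) = 12*(d + 8) = 12*(8 + d) = 96 + 12*d)
-20134/z(-103) - 29451/(-4759) = -20134/(96 + 12*(-103)) - 29451/(-4759) = -20134/(96 - 1236) - 29451*(-1/4759) = -20134/(-1140) + 29451/4759 = -20134*(-1/1140) + 29451/4759 = 10067/570 + 29451/4759 = 64695923/2712630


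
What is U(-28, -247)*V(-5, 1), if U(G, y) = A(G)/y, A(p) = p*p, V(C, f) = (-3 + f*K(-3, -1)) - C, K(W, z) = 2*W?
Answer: 3136/247 ≈ 12.696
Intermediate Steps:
V(C, f) = -3 - C - 6*f (V(C, f) = (-3 + f*(2*(-3))) - C = (-3 + f*(-6)) - C = (-3 - 6*f) - C = -3 - C - 6*f)
A(p) = p**2
U(G, y) = G**2/y
U(-28, -247)*V(-5, 1) = ((-28)**2/(-247))*(-3 - 1*(-5) - 6*1) = (784*(-1/247))*(-3 + 5 - 6) = -784/247*(-4) = 3136/247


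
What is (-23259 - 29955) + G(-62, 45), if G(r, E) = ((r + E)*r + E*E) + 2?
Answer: -50133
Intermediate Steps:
G(r, E) = 2 + E**2 + r*(E + r) (G(r, E) = ((E + r)*r + E**2) + 2 = (r*(E + r) + E**2) + 2 = (E**2 + r*(E + r)) + 2 = 2 + E**2 + r*(E + r))
(-23259 - 29955) + G(-62, 45) = (-23259 - 29955) + (2 + 45**2 + (-62)**2 + 45*(-62)) = -53214 + (2 + 2025 + 3844 - 2790) = -53214 + 3081 = -50133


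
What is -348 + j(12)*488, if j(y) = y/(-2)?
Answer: -3276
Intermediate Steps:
j(y) = -y/2 (j(y) = y*(-1/2) = -y/2)
-348 + j(12)*488 = -348 - 1/2*12*488 = -348 - 6*488 = -348 - 2928 = -3276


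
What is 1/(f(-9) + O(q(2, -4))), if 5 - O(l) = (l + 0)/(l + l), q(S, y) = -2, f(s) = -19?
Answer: -2/29 ≈ -0.068966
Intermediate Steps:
O(l) = 9/2 (O(l) = 5 - (l + 0)/(l + l) = 5 - l/(2*l) = 5 - l*1/(2*l) = 5 - 1*½ = 5 - ½ = 9/2)
1/(f(-9) + O(q(2, -4))) = 1/(-19 + 9/2) = 1/(-29/2) = -2/29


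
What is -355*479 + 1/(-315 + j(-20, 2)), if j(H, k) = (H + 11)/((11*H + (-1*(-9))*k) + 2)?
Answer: -10711304795/62991 ≈ -1.7005e+5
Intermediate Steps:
j(H, k) = (11 + H)/(2 + 9*k + 11*H) (j(H, k) = (11 + H)/((11*H + 9*k) + 2) = (11 + H)/((9*k + 11*H) + 2) = (11 + H)/(2 + 9*k + 11*H))
-355*479 + 1/(-315 + j(-20, 2)) = -355*479 + 1/(-315 + (11 - 20)/(2 + 9*2 + 11*(-20))) = -170045 + 1/(-315 - 9/(2 + 18 - 220)) = -170045 + 1/(-315 - 9/(-200)) = -170045 + 1/(-315 - 1/200*(-9)) = -170045 + 1/(-315 + 9/200) = -170045 + 1/(-62991/200) = -170045 - 200/62991 = -10711304795/62991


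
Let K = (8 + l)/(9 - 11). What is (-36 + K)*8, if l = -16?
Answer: -256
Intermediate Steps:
K = 4 (K = (8 - 16)/(9 - 11) = -8/(-2) = -8*(-½) = 4)
(-36 + K)*8 = (-36 + 4)*8 = -32*8 = -256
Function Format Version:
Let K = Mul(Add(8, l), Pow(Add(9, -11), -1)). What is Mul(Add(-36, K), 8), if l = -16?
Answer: -256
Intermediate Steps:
K = 4 (K = Mul(Add(8, -16), Pow(Add(9, -11), -1)) = Mul(-8, Pow(-2, -1)) = Mul(-8, Rational(-1, 2)) = 4)
Mul(Add(-36, K), 8) = Mul(Add(-36, 4), 8) = Mul(-32, 8) = -256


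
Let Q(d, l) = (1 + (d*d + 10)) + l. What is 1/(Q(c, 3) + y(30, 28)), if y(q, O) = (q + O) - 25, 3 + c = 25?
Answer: 1/531 ≈ 0.0018832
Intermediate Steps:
c = 22 (c = -3 + 25 = 22)
Q(d, l) = 11 + l + d**2 (Q(d, l) = (1 + (d**2 + 10)) + l = (1 + (10 + d**2)) + l = (11 + d**2) + l = 11 + l + d**2)
y(q, O) = -25 + O + q (y(q, O) = (O + q) - 25 = -25 + O + q)
1/(Q(c, 3) + y(30, 28)) = 1/((11 + 3 + 22**2) + (-25 + 28 + 30)) = 1/((11 + 3 + 484) + 33) = 1/(498 + 33) = 1/531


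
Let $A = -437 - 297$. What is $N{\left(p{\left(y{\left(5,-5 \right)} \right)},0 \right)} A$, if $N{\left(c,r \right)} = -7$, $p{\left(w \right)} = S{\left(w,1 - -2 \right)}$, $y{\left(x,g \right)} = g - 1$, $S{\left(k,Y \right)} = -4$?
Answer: $5138$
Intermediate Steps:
$y{\left(x,g \right)} = -1 + g$ ($y{\left(x,g \right)} = g - 1 = -1 + g$)
$p{\left(w \right)} = -4$
$A = -734$ ($A = -437 - 297 = -734$)
$N{\left(p{\left(y{\left(5,-5 \right)} \right)},0 \right)} A = \left(-7\right) \left(-734\right) = 5138$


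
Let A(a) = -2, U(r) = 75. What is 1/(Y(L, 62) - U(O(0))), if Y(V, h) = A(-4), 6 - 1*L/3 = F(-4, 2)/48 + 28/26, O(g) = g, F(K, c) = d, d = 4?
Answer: -1/77 ≈ -0.012987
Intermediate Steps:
F(K, c) = 4
L = 755/52 (L = 18 - 3*(4/48 + 28/26) = 18 - 3*(4*(1/48) + 28*(1/26)) = 18 - 3*(1/12 + 14/13) = 18 - 3*181/156 = 18 - 181/52 = 755/52 ≈ 14.519)
Y(V, h) = -2
1/(Y(L, 62) - U(O(0))) = 1/(-2 - 1*75) = 1/(-2 - 75) = 1/(-77) = -1/77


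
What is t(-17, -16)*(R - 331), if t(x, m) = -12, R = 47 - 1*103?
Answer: 4644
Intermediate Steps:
R = -56 (R = 47 - 103 = -56)
t(-17, -16)*(R - 331) = -12*(-56 - 331) = -12*(-387) = 4644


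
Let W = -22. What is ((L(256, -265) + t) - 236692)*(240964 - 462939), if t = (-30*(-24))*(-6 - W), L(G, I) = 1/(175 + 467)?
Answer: 32088799895425/642 ≈ 4.9983e+10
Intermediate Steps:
L(G, I) = 1/642
t = 11520 (t = (-30*(-24))*(-6 - 1*(-22)) = 720*(-6 + 22) = 720*16 = 11520)
((L(256, -265) + t) - 236692)*(240964 - 462939) = ((1/642 + 11520) - 236692)*(240964 - 462939) = (7395841/642 - 236692)*(-221975) = -144560423/642*(-221975) = 32088799895425/642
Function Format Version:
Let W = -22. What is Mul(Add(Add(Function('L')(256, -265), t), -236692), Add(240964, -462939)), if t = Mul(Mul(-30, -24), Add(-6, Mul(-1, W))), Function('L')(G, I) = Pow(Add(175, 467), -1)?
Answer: Rational(32088799895425, 642) ≈ 4.9983e+10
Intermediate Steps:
Function('L')(G, I) = Rational(1, 642) (Function('L')(G, I) = Pow(642, -1) = Rational(1, 642))
t = 11520 (t = Mul(Mul(-30, -24), Add(-6, Mul(-1, -22))) = Mul(720, Add(-6, 22)) = Mul(720, 16) = 11520)
Mul(Add(Add(Function('L')(256, -265), t), -236692), Add(240964, -462939)) = Mul(Add(Add(Rational(1, 642), 11520), -236692), Add(240964, -462939)) = Mul(Add(Rational(7395841, 642), -236692), -221975) = Mul(Rational(-144560423, 642), -221975) = Rational(32088799895425, 642)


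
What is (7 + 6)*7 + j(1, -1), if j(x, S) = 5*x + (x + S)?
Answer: 96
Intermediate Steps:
j(x, S) = S + 6*x (j(x, S) = 5*x + (S + x) = S + 6*x)
(7 + 6)*7 + j(1, -1) = (7 + 6)*7 + (-1 + 6*1) = 13*7 + (-1 + 6) = 91 + 5 = 96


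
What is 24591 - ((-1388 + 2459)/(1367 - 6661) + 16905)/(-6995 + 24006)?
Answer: 2214483356295/90056234 ≈ 24590.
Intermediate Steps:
24591 - ((-1388 + 2459)/(1367 - 6661) + 16905)/(-6995 + 24006) = 24591 - (1071/(-5294) + 16905)/17011 = 24591 - (1071*(-1/5294) + 16905)/17011 = 24591 - (-1071/5294 + 16905)/17011 = 24591 - 89493999/(5294*17011) = 24591 - 1*89493999/90056234 = 24591 - 89493999/90056234 = 2214483356295/90056234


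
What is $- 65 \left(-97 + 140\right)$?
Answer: $-2795$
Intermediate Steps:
$- 65 \left(-97 + 140\right) = \left(-65\right) 43 = -2795$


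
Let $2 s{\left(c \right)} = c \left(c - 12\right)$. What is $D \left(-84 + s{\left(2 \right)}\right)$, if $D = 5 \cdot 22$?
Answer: $-10340$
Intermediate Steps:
$s{\left(c \right)} = \frac{c \left(-12 + c\right)}{2}$ ($s{\left(c \right)} = \frac{c \left(c - 12\right)}{2} = \frac{c \left(-12 + c\right)}{2}$)
$D = 110$
$D \left(-84 + s{\left(2 \right)}\right) = 110 \left(-84 + \frac{1}{2} \cdot 2 \left(-12 + 2\right)\right) = 110 \left(-84 + \frac{1}{2} \cdot 2 \left(-10\right)\right) = 110 \left(-84 - 10\right) = 110 \left(-94\right) = -10340$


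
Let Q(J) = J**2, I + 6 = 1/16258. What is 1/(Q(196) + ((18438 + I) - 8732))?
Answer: 16258/782269929 ≈ 2.0783e-5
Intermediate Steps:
I = -97547/16258 (I = -6 + 1/16258 = -97547/16258 ≈ -5.9999)
1/(Q(196) + ((18438 + I) - 8732)) = 1/(196**2 + ((18438 - 97547/16258) - 8732)) = 1/(38416 + (299667457/16258 - 8732)) = 1/(38416 + 157702601/16258) = 1/(782269929/16258) = 16258/782269929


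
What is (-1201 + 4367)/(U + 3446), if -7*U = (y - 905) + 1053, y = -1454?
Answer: 11081/12714 ≈ 0.87156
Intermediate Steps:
U = 1306/7 (U = -((-1454 - 905) + 1053)/7 = -(-2359 + 1053)/7 = -⅐*(-1306) = 1306/7 ≈ 186.57)
(-1201 + 4367)/(U + 3446) = (-1201 + 4367)/(1306/7 + 3446) = 3166/(25428/7) = 3166*(7/25428) = 11081/12714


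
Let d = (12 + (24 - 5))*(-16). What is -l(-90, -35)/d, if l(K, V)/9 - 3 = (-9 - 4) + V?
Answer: -405/496 ≈ -0.81653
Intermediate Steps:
l(K, V) = -90 + 9*V (l(K, V) = 27 + 9*((-9 - 4) + V) = 27 + 9*(-13 + V) = 27 + (-117 + 9*V) = -90 + 9*V)
d = -496 (d = (12 + 19)*(-16) = 31*(-16) = -496)
-l(-90, -35)/d = -(-90 + 9*(-35))/(-496) = -(-90 - 315)*(-1)/496 = -(-405)*(-1)/496 = -1*405/496 = -405/496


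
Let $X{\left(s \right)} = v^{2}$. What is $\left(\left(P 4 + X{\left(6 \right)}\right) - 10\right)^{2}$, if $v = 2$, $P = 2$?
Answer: $4$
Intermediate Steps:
$X{\left(s \right)} = 4$ ($X{\left(s \right)} = 2^{2} = 4$)
$\left(\left(P 4 + X{\left(6 \right)}\right) - 10\right)^{2} = \left(\left(2 \cdot 4 + 4\right) - 10\right)^{2} = \left(\left(8 + 4\right) - 10\right)^{2} = \left(12 - 10\right)^{2} = 2^{2} = 4$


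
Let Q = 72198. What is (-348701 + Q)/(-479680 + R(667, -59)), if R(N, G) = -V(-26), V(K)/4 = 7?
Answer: 276503/479708 ≈ 0.57640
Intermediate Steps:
V(K) = 28 (V(K) = 4*7 = 28)
R(N, G) = -28 (R(N, G) = -1*28 = -28)
(-348701 + Q)/(-479680 + R(667, -59)) = (-348701 + 72198)/(-479680 - 28) = -276503/(-479708) = -276503*(-1/479708) = 276503/479708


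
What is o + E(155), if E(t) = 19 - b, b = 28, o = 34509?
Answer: 34500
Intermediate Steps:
E(t) = -9 (E(t) = 19 - 1*28 = 19 - 28 = -9)
o + E(155) = 34509 - 9 = 34500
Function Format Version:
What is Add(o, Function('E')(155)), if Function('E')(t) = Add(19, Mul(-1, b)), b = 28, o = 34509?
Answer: 34500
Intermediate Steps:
Function('E')(t) = -9 (Function('E')(t) = Add(19, Mul(-1, 28)) = Add(19, -28) = -9)
Add(o, Function('E')(155)) = Add(34509, -9) = 34500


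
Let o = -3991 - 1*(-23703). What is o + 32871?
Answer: 52583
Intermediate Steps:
o = 19712 (o = -3991 + 23703 = 19712)
o + 32871 = 19712 + 32871 = 52583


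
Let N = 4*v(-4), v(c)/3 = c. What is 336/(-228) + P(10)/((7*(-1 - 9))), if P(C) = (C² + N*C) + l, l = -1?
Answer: 5279/1330 ≈ 3.9692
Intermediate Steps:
v(c) = 3*c
N = -48 (N = 4*(3*(-4)) = 4*(-12) = -48)
P(C) = -1 + C² - 48*C (P(C) = (C² - 48*C) - 1 = -1 + C² - 48*C)
336/(-228) + P(10)/((7*(-1 - 9))) = 336/(-228) + (-1 + 10² - 48*10)/((7*(-1 - 9))) = 336*(-1/228) + (-1 + 100 - 480)/((7*(-10))) = -28/19 - 381/(-70) = -28/19 - 381*(-1/70) = -28/19 + 381/70 = 5279/1330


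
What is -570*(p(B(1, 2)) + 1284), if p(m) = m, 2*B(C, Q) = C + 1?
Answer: -732450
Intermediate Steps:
B(C, Q) = ½ + C/2 (B(C, Q) = (C + 1)/2 = (1 + C)/2 = ½ + C/2)
-570*(p(B(1, 2)) + 1284) = -570*((½ + (½)*1) + 1284) = -570*((½ + ½) + 1284) = -570*(1 + 1284) = -570*1285 = -732450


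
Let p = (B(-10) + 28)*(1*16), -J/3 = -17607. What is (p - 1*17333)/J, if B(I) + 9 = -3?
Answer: -17077/52821 ≈ -0.32330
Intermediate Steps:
J = 52821 (J = -3*(-17607) = 52821)
B(I) = -12 (B(I) = -9 - 3 = -12)
p = 256 (p = (-12 + 28)*(1*16) = 16*16 = 256)
(p - 1*17333)/J = (256 - 1*17333)/52821 = (256 - 17333)*(1/52821) = -17077*1/52821 = -17077/52821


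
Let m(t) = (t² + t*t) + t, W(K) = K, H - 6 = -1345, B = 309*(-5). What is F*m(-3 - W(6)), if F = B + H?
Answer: -441252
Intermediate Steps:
B = -1545
H = -1339 (H = 6 - 1345 = -1339)
F = -2884 (F = -1545 - 1339 = -2884)
m(t) = t + 2*t² (m(t) = (t² + t²) + t = 2*t² + t = t + 2*t²)
F*m(-3 - W(6)) = -2884*(-3 - 1*6)*(1 + 2*(-3 - 1*6)) = -2884*(-3 - 6)*(1 + 2*(-3 - 6)) = -(-25956)*(1 + 2*(-9)) = -(-25956)*(1 - 18) = -(-25956)*(-17) = -2884*153 = -441252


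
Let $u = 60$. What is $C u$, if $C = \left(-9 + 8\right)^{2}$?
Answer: $60$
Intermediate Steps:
$C = 1$ ($C = \left(-1\right)^{2} = 1$)
$C u = 1 \cdot 60 = 60$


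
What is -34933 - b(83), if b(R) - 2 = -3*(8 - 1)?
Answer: -34914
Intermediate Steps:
b(R) = -19 (b(R) = 2 - 3*(8 - 1) = 2 - 3*7 = 2 - 21 = -19)
-34933 - b(83) = -34933 - 1*(-19) = -34933 + 19 = -34914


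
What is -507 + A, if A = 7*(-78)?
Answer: -1053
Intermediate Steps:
A = -546
-507 + A = -507 - 546 = -1053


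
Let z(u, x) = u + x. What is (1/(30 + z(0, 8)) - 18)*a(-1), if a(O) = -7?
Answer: 4781/38 ≈ 125.82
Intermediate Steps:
(1/(30 + z(0, 8)) - 18)*a(-1) = (1/(30 + (0 + 8)) - 18)*(-7) = (1/(30 + 8) - 18)*(-7) = (1/38 - 18)*(-7) = -683/38*(-7) = 4781/38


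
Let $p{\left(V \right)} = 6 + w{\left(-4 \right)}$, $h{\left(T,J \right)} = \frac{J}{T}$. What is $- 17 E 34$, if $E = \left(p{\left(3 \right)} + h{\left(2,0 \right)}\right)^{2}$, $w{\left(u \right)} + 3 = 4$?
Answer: $-28322$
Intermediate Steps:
$w{\left(u \right)} = 1$ ($w{\left(u \right)} = -3 + 4 = 1$)
$p{\left(V \right)} = 7$ ($p{\left(V \right)} = 6 + 1 = 7$)
$E = 49$ ($E = \left(7 + \frac{0}{2}\right)^{2} = \left(7 + 0 \cdot \frac{1}{2}\right)^{2} = \left(7 + 0\right)^{2} = 7^{2} = 49$)
$- 17 E 34 = \left(-17\right) 49 \cdot 34 = \left(-833\right) 34 = -28322$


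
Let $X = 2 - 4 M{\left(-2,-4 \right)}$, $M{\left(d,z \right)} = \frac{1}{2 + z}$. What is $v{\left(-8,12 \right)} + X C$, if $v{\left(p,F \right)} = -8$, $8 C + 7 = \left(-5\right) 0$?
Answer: $- \frac{23}{2} \approx -11.5$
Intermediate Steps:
$C = - \frac{7}{8}$ ($C = - \frac{7}{8} + \frac{\left(-5\right) 0}{8} = - \frac{7}{8} + \frac{1}{8} \cdot 0 = - \frac{7}{8} + 0 = - \frac{7}{8} \approx -0.875$)
$X = 4$ ($X = 2 - \frac{4}{2 - 4} = 2 - \frac{4}{-2} = 2 - -2 = 2 + 2 = 4$)
$v{\left(-8,12 \right)} + X C = -8 + 4 \left(- \frac{7}{8}\right) = -8 - \frac{7}{2} = - \frac{23}{2}$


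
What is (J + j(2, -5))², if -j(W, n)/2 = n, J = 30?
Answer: 1600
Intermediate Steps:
j(W, n) = -2*n
(J + j(2, -5))² = (30 - 2*(-5))² = (30 + 10)² = 40² = 1600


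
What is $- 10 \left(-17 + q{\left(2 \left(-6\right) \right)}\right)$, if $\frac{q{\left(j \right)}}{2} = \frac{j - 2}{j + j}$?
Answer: $\frac{475}{3} \approx 158.33$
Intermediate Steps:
$q{\left(j \right)} = \frac{-2 + j}{j}$ ($q{\left(j \right)} = 2 \frac{j - 2}{j + j} = 2 \frac{-2 + j}{2 j} = \frac{-2 + j}{j}$)
$- 10 \left(-17 + q{\left(2 \left(-6\right) \right)}\right) = - 10 \left(-17 + \frac{-2 + 2 \left(-6\right)}{2 \left(-6\right)}\right) = - 10 \left(-17 + \frac{-2 - 12}{-12}\right) = - 10 \left(-17 - - \frac{7}{6}\right) = - 10 \left(-17 + \frac{7}{6}\right) = \left(-10\right) \left(- \frac{95}{6}\right) = \frac{475}{3}$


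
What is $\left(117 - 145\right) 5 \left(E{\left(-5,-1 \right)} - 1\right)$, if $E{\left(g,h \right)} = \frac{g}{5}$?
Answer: $280$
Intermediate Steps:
$E{\left(g,h \right)} = \frac{g}{5}$ ($E{\left(g,h \right)} = g \frac{1}{5} = \frac{g}{5}$)
$\left(117 - 145\right) 5 \left(E{\left(-5,-1 \right)} - 1\right) = \left(117 - 145\right) 5 \left(\frac{1}{5} \left(-5\right) - 1\right) = - 28 \cdot 5 \left(-1 - 1\right) = - 28 \cdot 5 \left(-2\right) = \left(-28\right) \left(-10\right) = 280$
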